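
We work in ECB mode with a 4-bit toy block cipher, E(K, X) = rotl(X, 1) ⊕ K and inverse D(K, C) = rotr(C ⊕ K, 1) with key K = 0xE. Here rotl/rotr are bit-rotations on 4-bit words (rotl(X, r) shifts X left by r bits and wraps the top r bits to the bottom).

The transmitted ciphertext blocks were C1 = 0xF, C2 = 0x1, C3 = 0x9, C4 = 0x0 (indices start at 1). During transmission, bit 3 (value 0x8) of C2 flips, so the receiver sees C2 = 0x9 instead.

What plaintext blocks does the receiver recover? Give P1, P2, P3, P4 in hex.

P1 = 0x8, P2 = 0xB, P3 = 0xB, P4 = 0x7

ECB decryption: P_i = D(K, C_i).
Only C2 changed, to 0x9. In ECB, a change in C_i affects only P_i. Decrypting the received ciphertext:
P1: D(K, 0xF) = 0x8.
P2: D(K, 0x9) = 0xB.
P3: D(K, 0x9) = 0xB.
P4: D(K, 0x0) = 0x7.
Blocks that differ from the original plaintext: P2.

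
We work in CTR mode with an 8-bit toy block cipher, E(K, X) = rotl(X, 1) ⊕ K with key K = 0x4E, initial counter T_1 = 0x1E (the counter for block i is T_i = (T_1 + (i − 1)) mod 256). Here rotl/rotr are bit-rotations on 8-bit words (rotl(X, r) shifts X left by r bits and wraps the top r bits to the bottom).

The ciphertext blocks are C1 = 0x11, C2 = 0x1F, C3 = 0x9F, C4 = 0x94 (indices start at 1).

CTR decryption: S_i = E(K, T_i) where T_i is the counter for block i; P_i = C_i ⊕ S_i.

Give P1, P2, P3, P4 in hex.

P1: T = 0x1E, S = E(K, T) = 0x72; 0x11 ⊕ 0x72 = 0x63.
P2: T = 0x1F, S = E(K, T) = 0x70; 0x1F ⊕ 0x70 = 0x6F.
P3: T = 0x20, S = E(K, T) = 0x0E; 0x9F ⊕ 0x0E = 0x91.
P4: T = 0x21, S = E(K, T) = 0x0C; 0x94 ⊕ 0x0C = 0x98.

P1 = 0x63, P2 = 0x6F, P3 = 0x91, P4 = 0x98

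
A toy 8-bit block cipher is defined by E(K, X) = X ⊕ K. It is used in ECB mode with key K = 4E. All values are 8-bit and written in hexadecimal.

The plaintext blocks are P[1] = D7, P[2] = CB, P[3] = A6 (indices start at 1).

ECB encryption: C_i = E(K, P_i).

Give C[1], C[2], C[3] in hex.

C[1] = 99, C[2] = 85, C[3] = E8

C[1]: E(K, D7) = 99.
C[2]: E(K, CB) = 85.
C[3]: E(K, A6) = E8.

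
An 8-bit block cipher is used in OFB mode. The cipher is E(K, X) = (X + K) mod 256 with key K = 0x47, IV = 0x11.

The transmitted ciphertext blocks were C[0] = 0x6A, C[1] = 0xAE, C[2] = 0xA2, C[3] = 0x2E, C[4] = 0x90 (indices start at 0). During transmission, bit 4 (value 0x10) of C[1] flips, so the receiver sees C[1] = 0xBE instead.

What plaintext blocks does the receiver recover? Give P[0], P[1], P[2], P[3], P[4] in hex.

P[0] = 0x32, P[1] = 0x21, P[2] = 0x44, P[3] = 0x03, P[4] = 0xE4

OFB decryption: S_i = E(K, S_{i−1}) with S_{−1} = IV; P_i = C_i ⊕ S_i.
Only C[1] changed, to 0xBE. In OFB, a change in C_i flips the same bit in P_i only; the keystream is unaffected. Decrypting the received ciphertext:
P[0]: S = E(K, 0x11) = 0x58; 0x6A ⊕ 0x58 = 0x32.
P[1]: S = E(K, 0x58) = 0x9F; 0xBE ⊕ 0x9F = 0x21.
P[2]: S = E(K, 0x9F) = 0xE6; 0xA2 ⊕ 0xE6 = 0x44.
P[3]: S = E(K, 0xE6) = 0x2D; 0x2E ⊕ 0x2D = 0x03.
P[4]: S = E(K, 0x2D) = 0x74; 0x90 ⊕ 0x74 = 0xE4.
Blocks that differ from the original plaintext: P[1].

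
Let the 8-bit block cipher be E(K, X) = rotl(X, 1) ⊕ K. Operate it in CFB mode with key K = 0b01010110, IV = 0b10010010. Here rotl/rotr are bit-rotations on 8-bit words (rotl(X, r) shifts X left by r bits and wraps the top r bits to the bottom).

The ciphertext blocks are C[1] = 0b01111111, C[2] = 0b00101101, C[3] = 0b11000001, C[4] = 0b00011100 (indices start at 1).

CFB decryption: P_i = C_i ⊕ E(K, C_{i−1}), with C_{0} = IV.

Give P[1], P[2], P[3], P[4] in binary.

P[1]: E(K, 0b10010010) = 0b01110011; 0b01111111 ⊕ 0b01110011 = 0b00001100.
P[2]: E(K, 0b01111111) = 0b10101000; 0b00101101 ⊕ 0b10101000 = 0b10000101.
P[3]: E(K, 0b00101101) = 0b00001100; 0b11000001 ⊕ 0b00001100 = 0b11001101.
P[4]: E(K, 0b11000001) = 0b11010101; 0b00011100 ⊕ 0b11010101 = 0b11001001.

P[1] = 0b00001100, P[2] = 0b10000101, P[3] = 0b11001101, P[4] = 0b11001001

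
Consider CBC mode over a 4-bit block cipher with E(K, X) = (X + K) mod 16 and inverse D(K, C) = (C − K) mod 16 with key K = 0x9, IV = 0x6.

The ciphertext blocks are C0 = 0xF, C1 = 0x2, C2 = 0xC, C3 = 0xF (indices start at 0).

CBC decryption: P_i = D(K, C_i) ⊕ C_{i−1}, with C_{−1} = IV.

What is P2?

P2 = 0x1

P2: D(K, 0xC) = 0x3; 0x3 ⊕ 0x2 = 0x1.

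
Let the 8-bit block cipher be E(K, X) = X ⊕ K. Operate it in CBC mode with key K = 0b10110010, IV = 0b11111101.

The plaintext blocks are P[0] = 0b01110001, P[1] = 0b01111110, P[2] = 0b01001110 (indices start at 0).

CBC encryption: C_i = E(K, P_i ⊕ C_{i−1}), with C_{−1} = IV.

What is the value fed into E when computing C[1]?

C[0]: P[0] ⊕ 0b11111101 = 0b10001100; E(K, 0b10001100) = 0b00111110.
C[1]: P[1] ⊕ 0b00111110 = 0b01000000; E(K, 0b01000000) = 0b11110010.
So the input to E for block [1] is 0b01000000.

0b01000000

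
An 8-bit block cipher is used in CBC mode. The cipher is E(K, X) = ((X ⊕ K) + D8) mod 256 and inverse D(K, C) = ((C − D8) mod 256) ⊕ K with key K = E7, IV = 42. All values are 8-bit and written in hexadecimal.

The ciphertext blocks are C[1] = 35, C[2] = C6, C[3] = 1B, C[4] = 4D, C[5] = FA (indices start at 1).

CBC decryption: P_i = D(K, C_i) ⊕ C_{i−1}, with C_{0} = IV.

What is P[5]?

P[5]: D(K, FA) = C5; C5 ⊕ 4D = 88.

P[5] = 88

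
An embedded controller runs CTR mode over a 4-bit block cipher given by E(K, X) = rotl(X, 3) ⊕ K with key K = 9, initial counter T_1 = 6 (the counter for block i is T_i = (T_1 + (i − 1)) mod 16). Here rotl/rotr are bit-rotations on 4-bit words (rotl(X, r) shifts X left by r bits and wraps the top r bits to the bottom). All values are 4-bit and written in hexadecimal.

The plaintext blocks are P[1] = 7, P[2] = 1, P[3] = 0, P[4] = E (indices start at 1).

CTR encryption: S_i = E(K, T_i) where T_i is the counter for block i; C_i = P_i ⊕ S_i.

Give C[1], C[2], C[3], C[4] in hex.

C[1] = D, C[2] = 3, C[3] = D, C[4] = B

C[1]: T = 6, S = E(K, T) = A; 7 ⊕ A = D.
C[2]: T = 7, S = E(K, T) = 2; 1 ⊕ 2 = 3.
C[3]: T = 8, S = E(K, T) = D; 0 ⊕ D = D.
C[4]: T = 9, S = E(K, T) = 5; E ⊕ 5 = B.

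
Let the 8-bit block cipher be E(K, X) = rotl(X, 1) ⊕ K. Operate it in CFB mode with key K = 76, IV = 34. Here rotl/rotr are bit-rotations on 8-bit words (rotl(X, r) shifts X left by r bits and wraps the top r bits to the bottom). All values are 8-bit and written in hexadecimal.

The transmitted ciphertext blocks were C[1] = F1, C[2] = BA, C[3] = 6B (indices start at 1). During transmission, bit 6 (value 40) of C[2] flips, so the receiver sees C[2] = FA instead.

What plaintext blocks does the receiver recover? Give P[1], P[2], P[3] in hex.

CFB decryption: P_i = C_i ⊕ E(K, C_{i−1}), with C_{0} = IV.
Only C[2] changed, to FA. In CFB, a change in C_i flips the same bit in P_i and garbles P_{i+1}. Decrypting the received ciphertext:
P[1]: E(K, 34) = 1E; F1 ⊕ 1E = EF.
P[2]: E(K, F1) = 95; FA ⊕ 95 = 6F.
P[3]: E(K, FA) = 83; 6B ⊕ 83 = E8.
Blocks that differ from the original plaintext: P[2], P[3].

P[1] = EF, P[2] = 6F, P[3] = E8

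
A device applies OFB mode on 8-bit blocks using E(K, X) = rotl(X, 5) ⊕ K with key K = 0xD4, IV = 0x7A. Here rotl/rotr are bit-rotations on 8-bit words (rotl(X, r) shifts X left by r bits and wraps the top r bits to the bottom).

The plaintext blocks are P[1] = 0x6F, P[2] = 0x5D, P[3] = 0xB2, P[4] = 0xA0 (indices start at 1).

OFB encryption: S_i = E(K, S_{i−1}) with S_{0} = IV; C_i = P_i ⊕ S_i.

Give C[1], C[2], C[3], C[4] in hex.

C[1]: S = E(K, 0x7A) = 0x9B; 0x6F ⊕ 0x9B = 0xF4.
C[2]: S = E(K, 0x9B) = 0xA7; 0x5D ⊕ 0xA7 = 0xFA.
C[3]: S = E(K, 0xA7) = 0x20; 0xB2 ⊕ 0x20 = 0x92.
C[4]: S = E(K, 0x20) = 0xD0; 0xA0 ⊕ 0xD0 = 0x70.

C[1] = 0xF4, C[2] = 0xFA, C[3] = 0x92, C[4] = 0x70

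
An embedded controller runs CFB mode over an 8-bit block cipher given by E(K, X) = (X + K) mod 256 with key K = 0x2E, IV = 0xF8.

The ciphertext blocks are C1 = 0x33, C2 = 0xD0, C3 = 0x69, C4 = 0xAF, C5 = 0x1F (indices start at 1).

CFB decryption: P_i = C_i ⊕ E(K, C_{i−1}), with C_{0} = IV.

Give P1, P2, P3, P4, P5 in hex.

P1: E(K, 0xF8) = 0x26; 0x33 ⊕ 0x26 = 0x15.
P2: E(K, 0x33) = 0x61; 0xD0 ⊕ 0x61 = 0xB1.
P3: E(K, 0xD0) = 0xFE; 0x69 ⊕ 0xFE = 0x97.
P4: E(K, 0x69) = 0x97; 0xAF ⊕ 0x97 = 0x38.
P5: E(K, 0xAF) = 0xDD; 0x1F ⊕ 0xDD = 0xC2.

P1 = 0x15, P2 = 0xB1, P3 = 0x97, P4 = 0x38, P5 = 0xC2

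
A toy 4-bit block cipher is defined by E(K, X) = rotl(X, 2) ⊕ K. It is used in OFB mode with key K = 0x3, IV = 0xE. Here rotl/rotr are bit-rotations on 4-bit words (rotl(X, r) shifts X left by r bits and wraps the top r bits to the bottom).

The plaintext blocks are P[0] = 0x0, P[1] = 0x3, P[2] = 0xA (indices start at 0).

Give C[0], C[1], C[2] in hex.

OFB encryption: S_i = E(K, S_{i−1}) with S_{−1} = IV; C_i = P_i ⊕ S_i.
C[0]: S = E(K, 0xE) = 0x8; 0x0 ⊕ 0x8 = 0x8.
C[1]: S = E(K, 0x8) = 0x1; 0x3 ⊕ 0x1 = 0x2.
C[2]: S = E(K, 0x1) = 0x7; 0xA ⊕ 0x7 = 0xD.

C[0] = 0x8, C[1] = 0x2, C[2] = 0xD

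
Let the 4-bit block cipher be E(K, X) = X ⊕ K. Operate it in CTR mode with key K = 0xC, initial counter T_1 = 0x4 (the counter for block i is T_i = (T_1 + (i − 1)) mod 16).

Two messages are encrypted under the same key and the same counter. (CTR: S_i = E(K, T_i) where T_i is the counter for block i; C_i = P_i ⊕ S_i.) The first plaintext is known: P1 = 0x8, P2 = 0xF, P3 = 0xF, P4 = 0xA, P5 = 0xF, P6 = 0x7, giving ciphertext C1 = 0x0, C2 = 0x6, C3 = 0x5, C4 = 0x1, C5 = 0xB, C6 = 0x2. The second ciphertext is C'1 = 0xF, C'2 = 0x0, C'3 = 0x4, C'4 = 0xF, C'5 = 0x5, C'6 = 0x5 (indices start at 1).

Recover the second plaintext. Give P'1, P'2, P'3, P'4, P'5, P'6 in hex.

P'1 = 0x7, P'2 = 0x9, P'3 = 0xE, P'4 = 0x4, P'5 = 0x1, P'6 = 0x0

In CTR with a reused counter, both messages share the same keystream S_i, so C_i ⊕ C'_i = P_i ⊕ P'_i and thus P'_i = P_i ⊕ C_i ⊕ C'_i.
P'1: 0x8 ⊕ 0x0 ⊕ 0xF = 0x7.
P'2: 0xF ⊕ 0x6 ⊕ 0x0 = 0x9.
P'3: 0xF ⊕ 0x5 ⊕ 0x4 = 0xE.
P'4: 0xA ⊕ 0x1 ⊕ 0xF = 0x4.
P'5: 0xF ⊕ 0xB ⊕ 0x5 = 0x1.
P'6: 0x7 ⊕ 0x2 ⊕ 0x5 = 0x0.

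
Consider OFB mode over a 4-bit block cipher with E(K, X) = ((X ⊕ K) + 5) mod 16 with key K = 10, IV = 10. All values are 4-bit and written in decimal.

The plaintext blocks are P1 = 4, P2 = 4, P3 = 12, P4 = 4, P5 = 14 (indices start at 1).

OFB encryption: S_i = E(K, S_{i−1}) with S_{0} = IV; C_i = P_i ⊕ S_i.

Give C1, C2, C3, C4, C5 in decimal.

C1 = 1, C2 = 0, C3 = 15, C4 = 10, C5 = 7

C1: S = E(K, 10) = 5; 4 ⊕ 5 = 1.
C2: S = E(K, 5) = 4; 4 ⊕ 4 = 0.
C3: S = E(K, 4) = 3; 12 ⊕ 3 = 15.
C4: S = E(K, 3) = 14; 4 ⊕ 14 = 10.
C5: S = E(K, 14) = 9; 14 ⊕ 9 = 7.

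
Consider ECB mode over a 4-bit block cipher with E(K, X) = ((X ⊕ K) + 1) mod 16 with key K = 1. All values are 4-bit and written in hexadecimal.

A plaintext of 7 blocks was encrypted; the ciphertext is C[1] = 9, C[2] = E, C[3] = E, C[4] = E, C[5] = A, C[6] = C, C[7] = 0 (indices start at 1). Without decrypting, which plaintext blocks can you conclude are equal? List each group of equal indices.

ECB encrypts each block independently with the same key, so equal ciphertext blocks imply equal plaintext blocks.
C[2] = C[3] = C[4] = E, so P[2] = P[3] = P[4].

P[2] = P[3] = P[4]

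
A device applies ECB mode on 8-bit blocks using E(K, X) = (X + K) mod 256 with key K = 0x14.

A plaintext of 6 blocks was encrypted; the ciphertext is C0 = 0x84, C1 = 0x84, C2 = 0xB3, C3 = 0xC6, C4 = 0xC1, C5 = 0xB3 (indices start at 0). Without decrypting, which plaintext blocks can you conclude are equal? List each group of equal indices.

ECB encrypts each block independently with the same key, so equal ciphertext blocks imply equal plaintext blocks.
C0 = C1 = 0x84, so P0 = P1.
C2 = C5 = 0xB3, so P2 = P5.

P0 = P1; P2 = P5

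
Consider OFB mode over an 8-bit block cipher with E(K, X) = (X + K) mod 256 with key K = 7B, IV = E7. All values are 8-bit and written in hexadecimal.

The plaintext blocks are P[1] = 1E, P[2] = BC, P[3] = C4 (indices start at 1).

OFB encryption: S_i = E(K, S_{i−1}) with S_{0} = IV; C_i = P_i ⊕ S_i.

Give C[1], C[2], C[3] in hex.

C[1] = 7C, C[2] = 61, C[3] = 9C

C[1]: S = E(K, E7) = 62; 1E ⊕ 62 = 7C.
C[2]: S = E(K, 62) = DD; BC ⊕ DD = 61.
C[3]: S = E(K, DD) = 58; C4 ⊕ 58 = 9C.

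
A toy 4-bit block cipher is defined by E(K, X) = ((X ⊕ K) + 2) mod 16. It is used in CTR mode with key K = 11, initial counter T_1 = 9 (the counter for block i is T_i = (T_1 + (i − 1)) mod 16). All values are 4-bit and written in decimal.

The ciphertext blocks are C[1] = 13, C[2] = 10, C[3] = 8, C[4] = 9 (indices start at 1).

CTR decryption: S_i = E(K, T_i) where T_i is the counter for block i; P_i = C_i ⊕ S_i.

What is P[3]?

P[3] = 10

P[3]: T = 11, S = E(K, T) = 2; 8 ⊕ 2 = 10.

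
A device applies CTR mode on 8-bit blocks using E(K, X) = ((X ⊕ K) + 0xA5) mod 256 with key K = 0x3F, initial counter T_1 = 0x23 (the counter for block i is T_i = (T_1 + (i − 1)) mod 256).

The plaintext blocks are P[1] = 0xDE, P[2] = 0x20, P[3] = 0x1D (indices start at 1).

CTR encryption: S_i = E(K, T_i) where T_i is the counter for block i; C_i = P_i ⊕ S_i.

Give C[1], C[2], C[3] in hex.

C[1] = 0x1F, C[2] = 0xE0, C[3] = 0xA2

C[1]: T = 0x23, S = E(K, T) = 0xC1; 0xDE ⊕ 0xC1 = 0x1F.
C[2]: T = 0x24, S = E(K, T) = 0xC0; 0x20 ⊕ 0xC0 = 0xE0.
C[3]: T = 0x25, S = E(K, T) = 0xBF; 0x1D ⊕ 0xBF = 0xA2.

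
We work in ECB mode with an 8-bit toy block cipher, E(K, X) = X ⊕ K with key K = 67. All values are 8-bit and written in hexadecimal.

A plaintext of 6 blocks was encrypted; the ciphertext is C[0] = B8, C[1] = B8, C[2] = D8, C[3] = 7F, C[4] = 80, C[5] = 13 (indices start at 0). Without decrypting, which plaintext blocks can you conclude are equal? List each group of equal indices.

P[0] = P[1]

ECB encrypts each block independently with the same key, so equal ciphertext blocks imply equal plaintext blocks.
C[0] = C[1] = B8, so P[0] = P[1].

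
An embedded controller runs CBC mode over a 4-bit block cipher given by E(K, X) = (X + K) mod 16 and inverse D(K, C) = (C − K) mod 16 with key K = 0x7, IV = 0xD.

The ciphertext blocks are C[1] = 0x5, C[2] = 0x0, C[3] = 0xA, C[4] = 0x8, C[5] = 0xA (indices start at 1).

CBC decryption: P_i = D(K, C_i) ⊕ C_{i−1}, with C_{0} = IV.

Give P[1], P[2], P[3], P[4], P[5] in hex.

P[1]: D(K, 0x5) = 0xE; 0xE ⊕ 0xD = 0x3.
P[2]: D(K, 0x0) = 0x9; 0x9 ⊕ 0x5 = 0xC.
P[3]: D(K, 0xA) = 0x3; 0x3 ⊕ 0x0 = 0x3.
P[4]: D(K, 0x8) = 0x1; 0x1 ⊕ 0xA = 0xB.
P[5]: D(K, 0xA) = 0x3; 0x3 ⊕ 0x8 = 0xB.

P[1] = 0x3, P[2] = 0xC, P[3] = 0x3, P[4] = 0xB, P[5] = 0xB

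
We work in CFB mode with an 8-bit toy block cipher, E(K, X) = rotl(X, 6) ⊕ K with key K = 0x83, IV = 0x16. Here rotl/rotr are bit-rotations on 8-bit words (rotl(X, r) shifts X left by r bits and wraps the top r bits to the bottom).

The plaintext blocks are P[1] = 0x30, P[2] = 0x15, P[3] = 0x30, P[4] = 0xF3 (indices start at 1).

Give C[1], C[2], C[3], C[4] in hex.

C[1] = 0x36, C[2] = 0x1B, C[3] = 0x75, C[4] = 0x2D

CFB encryption: C_i = P_i ⊕ E(K, C_{i−1}), with C_{0} = IV.
C[1]: E(K, 0x16) = 0x06; 0x30 ⊕ 0x06 = 0x36.
C[2]: E(K, 0x36) = 0x0E; 0x15 ⊕ 0x0E = 0x1B.
C[3]: E(K, 0x1B) = 0x45; 0x30 ⊕ 0x45 = 0x75.
C[4]: E(K, 0x75) = 0xDE; 0xF3 ⊕ 0xDE = 0x2D.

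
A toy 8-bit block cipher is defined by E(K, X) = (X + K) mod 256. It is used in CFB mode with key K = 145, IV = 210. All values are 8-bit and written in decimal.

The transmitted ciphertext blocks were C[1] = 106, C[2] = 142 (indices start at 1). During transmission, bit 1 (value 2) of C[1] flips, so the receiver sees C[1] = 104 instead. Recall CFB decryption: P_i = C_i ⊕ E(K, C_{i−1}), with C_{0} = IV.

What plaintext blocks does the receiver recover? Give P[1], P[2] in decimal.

Only C[1] changed, to 104. In CFB, a change in C_i flips the same bit in P_i and garbles P_{i+1}. Decrypting the received ciphertext:
P[1]: E(K, 210) = 99; 104 ⊕ 99 = 11.
P[2]: E(K, 104) = 249; 142 ⊕ 249 = 119.
Blocks that differ from the original plaintext: P[1], P[2].

P[1] = 11, P[2] = 119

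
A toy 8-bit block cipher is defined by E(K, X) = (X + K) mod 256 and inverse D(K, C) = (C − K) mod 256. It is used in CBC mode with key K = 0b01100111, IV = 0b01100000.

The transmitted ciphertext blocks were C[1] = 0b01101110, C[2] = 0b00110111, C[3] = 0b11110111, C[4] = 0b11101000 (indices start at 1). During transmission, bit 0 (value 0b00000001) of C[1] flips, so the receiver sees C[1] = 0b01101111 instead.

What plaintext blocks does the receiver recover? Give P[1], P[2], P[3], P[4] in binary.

P[1] = 0b01101000, P[2] = 0b10111111, P[3] = 0b10100111, P[4] = 0b01110110

CBC decryption: P_i = D(K, C_i) ⊕ C_{i−1}, with C_{0} = IV.
Only C[1] changed, to 0b01101111. In CBC, a change in C_i garbles P_i and flips the same bit in P_{i+1}. Decrypting the received ciphertext:
P[1]: D(K, 0b01101111) = 0b00001000; 0b00001000 ⊕ 0b01100000 = 0b01101000.
P[2]: D(K, 0b00110111) = 0b11010000; 0b11010000 ⊕ 0b01101111 = 0b10111111.
P[3]: D(K, 0b11110111) = 0b10010000; 0b10010000 ⊕ 0b00110111 = 0b10100111.
P[4]: D(K, 0b11101000) = 0b10000001; 0b10000001 ⊕ 0b11110111 = 0b01110110.
Blocks that differ from the original plaintext: P[1], P[2].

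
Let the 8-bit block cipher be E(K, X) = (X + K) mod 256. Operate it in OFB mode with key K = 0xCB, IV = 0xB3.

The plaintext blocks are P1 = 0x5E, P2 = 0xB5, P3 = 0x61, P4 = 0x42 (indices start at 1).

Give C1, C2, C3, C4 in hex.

C1 = 0x20, C2 = 0xFC, C3 = 0x75, C4 = 0x9D

OFB encryption: S_i = E(K, S_{i−1}) with S_{0} = IV; C_i = P_i ⊕ S_i.
C1: S = E(K, 0xB3) = 0x7E; 0x5E ⊕ 0x7E = 0x20.
C2: S = E(K, 0x7E) = 0x49; 0xB5 ⊕ 0x49 = 0xFC.
C3: S = E(K, 0x49) = 0x14; 0x61 ⊕ 0x14 = 0x75.
C4: S = E(K, 0x14) = 0xDF; 0x42 ⊕ 0xDF = 0x9D.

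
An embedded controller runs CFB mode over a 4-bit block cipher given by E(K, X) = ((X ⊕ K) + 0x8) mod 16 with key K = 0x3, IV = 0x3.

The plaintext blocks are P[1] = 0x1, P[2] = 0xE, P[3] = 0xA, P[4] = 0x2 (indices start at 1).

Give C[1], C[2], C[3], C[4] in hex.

CFB encryption: C_i = P_i ⊕ E(K, C_{i−1}), with C_{0} = IV.
C[1]: E(K, 0x3) = 0x8; 0x1 ⊕ 0x8 = 0x9.
C[2]: E(K, 0x9) = 0x2; 0xE ⊕ 0x2 = 0xC.
C[3]: E(K, 0xC) = 0x7; 0xA ⊕ 0x7 = 0xD.
C[4]: E(K, 0xD) = 0x6; 0x2 ⊕ 0x6 = 0x4.

C[1] = 0x9, C[2] = 0xC, C[3] = 0xD, C[4] = 0x4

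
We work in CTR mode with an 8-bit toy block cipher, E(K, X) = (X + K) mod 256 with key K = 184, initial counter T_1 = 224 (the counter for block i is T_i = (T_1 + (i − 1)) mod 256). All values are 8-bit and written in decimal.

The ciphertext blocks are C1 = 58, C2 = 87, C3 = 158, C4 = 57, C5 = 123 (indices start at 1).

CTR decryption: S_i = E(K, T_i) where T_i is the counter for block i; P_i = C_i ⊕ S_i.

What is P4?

P4 = 162

P4: T = 227, S = E(K, T) = 155; 57 ⊕ 155 = 162.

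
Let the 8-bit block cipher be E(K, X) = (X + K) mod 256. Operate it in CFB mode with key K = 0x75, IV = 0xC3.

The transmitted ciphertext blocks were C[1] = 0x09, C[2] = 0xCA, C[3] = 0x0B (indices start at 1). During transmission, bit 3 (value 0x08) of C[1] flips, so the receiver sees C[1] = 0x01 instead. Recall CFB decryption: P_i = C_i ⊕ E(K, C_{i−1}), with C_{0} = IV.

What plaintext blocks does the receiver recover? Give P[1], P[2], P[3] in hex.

Only C[1] changed, to 0x01. In CFB, a change in C_i flips the same bit in P_i and garbles P_{i+1}. Decrypting the received ciphertext:
P[1]: E(K, 0xC3) = 0x38; 0x01 ⊕ 0x38 = 0x39.
P[2]: E(K, 0x01) = 0x76; 0xCA ⊕ 0x76 = 0xBC.
P[3]: E(K, 0xCA) = 0x3F; 0x0B ⊕ 0x3F = 0x34.
Blocks that differ from the original plaintext: P[1], P[2].

P[1] = 0x39, P[2] = 0xBC, P[3] = 0x34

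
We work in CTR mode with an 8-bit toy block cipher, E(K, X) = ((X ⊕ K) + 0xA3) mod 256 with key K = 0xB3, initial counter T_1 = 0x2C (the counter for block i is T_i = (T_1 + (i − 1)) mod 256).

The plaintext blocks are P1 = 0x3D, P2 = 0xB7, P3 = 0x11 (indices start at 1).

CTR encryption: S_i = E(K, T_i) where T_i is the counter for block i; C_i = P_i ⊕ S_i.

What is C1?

C1: T = 0x2C, S = E(K, T) = 0x42; 0x3D ⊕ 0x42 = 0x7F.

C1 = 0x7F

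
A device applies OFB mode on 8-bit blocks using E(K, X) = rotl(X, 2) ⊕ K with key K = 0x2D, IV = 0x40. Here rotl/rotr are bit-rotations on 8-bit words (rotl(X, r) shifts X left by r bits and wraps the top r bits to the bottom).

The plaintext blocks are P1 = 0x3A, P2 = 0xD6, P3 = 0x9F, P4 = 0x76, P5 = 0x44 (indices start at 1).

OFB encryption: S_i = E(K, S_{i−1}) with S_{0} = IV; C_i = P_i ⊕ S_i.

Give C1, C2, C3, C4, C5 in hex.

C1: S = E(K, 0x40) = 0x2C; 0x3A ⊕ 0x2C = 0x16.
C2: S = E(K, 0x2C) = 0x9D; 0xD6 ⊕ 0x9D = 0x4B.
C3: S = E(K, 0x9D) = 0x5B; 0x9F ⊕ 0x5B = 0xC4.
C4: S = E(K, 0x5B) = 0x40; 0x76 ⊕ 0x40 = 0x36.
C5: S = E(K, 0x40) = 0x2C; 0x44 ⊕ 0x2C = 0x68.

C1 = 0x16, C2 = 0x4B, C3 = 0xC4, C4 = 0x36, C5 = 0x68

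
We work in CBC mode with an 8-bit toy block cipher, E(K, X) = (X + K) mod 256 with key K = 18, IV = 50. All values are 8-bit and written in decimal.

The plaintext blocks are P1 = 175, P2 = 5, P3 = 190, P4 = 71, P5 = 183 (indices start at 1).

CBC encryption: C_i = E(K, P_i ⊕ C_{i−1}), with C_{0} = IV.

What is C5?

C5 = 228

C1: P1 ⊕ 50 = 157; E(K, 157) = 175.
C2: P2 ⊕ 175 = 170; E(K, 170) = 188.
C3: P3 ⊕ 188 = 2; E(K, 2) = 20.
C4: P4 ⊕ 20 = 83; E(K, 83) = 101.
C5: P5 ⊕ 101 = 210; E(K, 210) = 228.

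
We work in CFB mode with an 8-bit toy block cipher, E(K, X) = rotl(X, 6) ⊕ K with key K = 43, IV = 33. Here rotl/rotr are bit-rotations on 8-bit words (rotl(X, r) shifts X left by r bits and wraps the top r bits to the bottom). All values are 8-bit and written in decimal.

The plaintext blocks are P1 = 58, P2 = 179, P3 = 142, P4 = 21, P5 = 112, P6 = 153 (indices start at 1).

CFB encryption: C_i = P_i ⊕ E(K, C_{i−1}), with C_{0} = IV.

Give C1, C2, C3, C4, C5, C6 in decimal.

C1: E(K, 33) = 99; 58 ⊕ 99 = 89.
C2: E(K, 89) = 125; 179 ⊕ 125 = 206.
C3: E(K, 206) = 152; 142 ⊕ 152 = 22.
C4: E(K, 22) = 174; 21 ⊕ 174 = 187.
C5: E(K, 187) = 197; 112 ⊕ 197 = 181.
C6: E(K, 181) = 70; 153 ⊕ 70 = 223.

C1 = 89, C2 = 206, C3 = 22, C4 = 187, C5 = 181, C6 = 223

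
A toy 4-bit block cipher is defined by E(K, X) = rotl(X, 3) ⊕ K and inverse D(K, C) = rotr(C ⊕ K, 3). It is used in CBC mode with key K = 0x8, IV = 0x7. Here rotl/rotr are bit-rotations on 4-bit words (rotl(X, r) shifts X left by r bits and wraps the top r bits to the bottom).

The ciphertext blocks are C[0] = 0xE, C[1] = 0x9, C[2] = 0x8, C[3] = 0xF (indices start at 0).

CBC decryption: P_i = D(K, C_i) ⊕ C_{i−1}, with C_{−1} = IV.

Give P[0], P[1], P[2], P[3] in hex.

P[0] = 0xB, P[1] = 0xC, P[2] = 0x9, P[3] = 0x6

P[0]: D(K, 0xE) = 0xC; 0xC ⊕ 0x7 = 0xB.
P[1]: D(K, 0x9) = 0x2; 0x2 ⊕ 0xE = 0xC.
P[2]: D(K, 0x8) = 0x0; 0x0 ⊕ 0x9 = 0x9.
P[3]: D(K, 0xF) = 0xE; 0xE ⊕ 0x8 = 0x6.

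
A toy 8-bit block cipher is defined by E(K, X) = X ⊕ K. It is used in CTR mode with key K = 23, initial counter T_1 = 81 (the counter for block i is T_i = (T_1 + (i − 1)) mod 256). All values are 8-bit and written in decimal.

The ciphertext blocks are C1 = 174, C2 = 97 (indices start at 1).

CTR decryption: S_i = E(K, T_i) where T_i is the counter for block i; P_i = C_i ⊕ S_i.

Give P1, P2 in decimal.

P1: T = 81, S = E(K, T) = 70; 174 ⊕ 70 = 232.
P2: T = 82, S = E(K, T) = 69; 97 ⊕ 69 = 36.

P1 = 232, P2 = 36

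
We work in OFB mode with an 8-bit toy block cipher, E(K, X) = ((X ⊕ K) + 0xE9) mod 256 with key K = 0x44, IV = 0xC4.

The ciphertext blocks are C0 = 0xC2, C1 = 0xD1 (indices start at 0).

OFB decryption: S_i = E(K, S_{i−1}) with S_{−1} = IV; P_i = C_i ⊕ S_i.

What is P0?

P0: S = E(K, 0xC4) = 0x69; 0xC2 ⊕ 0x69 = 0xAB.

P0 = 0xAB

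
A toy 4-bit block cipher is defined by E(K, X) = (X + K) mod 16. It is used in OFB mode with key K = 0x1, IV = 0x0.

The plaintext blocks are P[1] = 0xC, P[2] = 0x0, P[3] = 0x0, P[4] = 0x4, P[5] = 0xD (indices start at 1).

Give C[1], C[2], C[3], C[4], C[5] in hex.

OFB encryption: S_i = E(K, S_{i−1}) with S_{0} = IV; C_i = P_i ⊕ S_i.
C[1]: S = E(K, 0x0) = 0x1; 0xC ⊕ 0x1 = 0xD.
C[2]: S = E(K, 0x1) = 0x2; 0x0 ⊕ 0x2 = 0x2.
C[3]: S = E(K, 0x2) = 0x3; 0x0 ⊕ 0x3 = 0x3.
C[4]: S = E(K, 0x3) = 0x4; 0x4 ⊕ 0x4 = 0x0.
C[5]: S = E(K, 0x4) = 0x5; 0xD ⊕ 0x5 = 0x8.

C[1] = 0xD, C[2] = 0x2, C[3] = 0x3, C[4] = 0x0, C[5] = 0x8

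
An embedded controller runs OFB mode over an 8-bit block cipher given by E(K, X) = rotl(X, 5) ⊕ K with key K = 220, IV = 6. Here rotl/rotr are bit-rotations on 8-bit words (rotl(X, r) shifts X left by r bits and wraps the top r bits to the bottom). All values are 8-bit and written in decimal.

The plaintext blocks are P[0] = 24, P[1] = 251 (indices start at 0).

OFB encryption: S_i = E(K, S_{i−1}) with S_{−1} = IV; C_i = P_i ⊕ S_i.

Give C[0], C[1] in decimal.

C[0]: S = E(K, 6) = 28; 24 ⊕ 28 = 4.
C[1]: S = E(K, 28) = 95; 251 ⊕ 95 = 164.

C[0] = 4, C[1] = 164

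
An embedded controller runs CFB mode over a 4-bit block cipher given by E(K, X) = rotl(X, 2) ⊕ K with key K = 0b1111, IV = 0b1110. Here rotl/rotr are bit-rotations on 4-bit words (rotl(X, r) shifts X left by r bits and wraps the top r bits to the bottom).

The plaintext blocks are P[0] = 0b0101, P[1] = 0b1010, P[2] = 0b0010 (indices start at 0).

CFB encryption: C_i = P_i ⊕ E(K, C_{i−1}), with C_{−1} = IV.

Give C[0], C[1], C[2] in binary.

C[0]: E(K, 0b1110) = 0b0100; 0b0101 ⊕ 0b0100 = 0b0001.
C[1]: E(K, 0b0001) = 0b1011; 0b1010 ⊕ 0b1011 = 0b0001.
C[2]: E(K, 0b0001) = 0b1011; 0b0010 ⊕ 0b1011 = 0b1001.

C[0] = 0b0001, C[1] = 0b0001, C[2] = 0b1001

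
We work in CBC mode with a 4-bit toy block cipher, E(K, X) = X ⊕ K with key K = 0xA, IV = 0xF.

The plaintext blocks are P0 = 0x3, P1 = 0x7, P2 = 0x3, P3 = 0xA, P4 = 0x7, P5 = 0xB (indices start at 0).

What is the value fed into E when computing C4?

0x5

CBC encryption: C_i = E(K, P_i ⊕ C_{i−1}), with C_{−1} = IV.
C0: P0 ⊕ 0xF = 0xC; E(K, 0xC) = 0x6.
C1: P1 ⊕ 0x6 = 0x1; E(K, 0x1) = 0xB.
C2: P2 ⊕ 0xB = 0x8; E(K, 0x8) = 0x2.
C3: P3 ⊕ 0x2 = 0x8; E(K, 0x8) = 0x2.
C4: P4 ⊕ 0x2 = 0x5; E(K, 0x5) = 0xF.
So the input to E for block 4 is 0x5.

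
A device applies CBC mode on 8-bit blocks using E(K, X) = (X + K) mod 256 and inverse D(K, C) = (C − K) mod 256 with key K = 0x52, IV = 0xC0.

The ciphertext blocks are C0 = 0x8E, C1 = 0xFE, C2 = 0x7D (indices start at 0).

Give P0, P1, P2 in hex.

CBC decryption: P_i = D(K, C_i) ⊕ C_{i−1}, with C_{−1} = IV.
P0: D(K, 0x8E) = 0x3C; 0x3C ⊕ 0xC0 = 0xFC.
P1: D(K, 0xFE) = 0xAC; 0xAC ⊕ 0x8E = 0x22.
P2: D(K, 0x7D) = 0x2B; 0x2B ⊕ 0xFE = 0xD5.

P0 = 0xFC, P1 = 0x22, P2 = 0xD5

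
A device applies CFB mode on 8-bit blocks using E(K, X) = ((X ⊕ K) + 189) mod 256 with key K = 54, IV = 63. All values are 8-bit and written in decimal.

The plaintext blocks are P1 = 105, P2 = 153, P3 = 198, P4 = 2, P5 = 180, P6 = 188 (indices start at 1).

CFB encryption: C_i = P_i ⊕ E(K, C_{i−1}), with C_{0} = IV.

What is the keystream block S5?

244

C1: E(K, 63) = 198; 105 ⊕ 198 = 175.
C2: E(K, 175) = 86; 153 ⊕ 86 = 207.
C3: E(K, 207) = 182; 198 ⊕ 182 = 112.
C4: E(K, 112) = 3; 2 ⊕ 3 = 1.
C5: E(K, 1) = 244; 180 ⊕ 244 = 64.
So S5 = 244.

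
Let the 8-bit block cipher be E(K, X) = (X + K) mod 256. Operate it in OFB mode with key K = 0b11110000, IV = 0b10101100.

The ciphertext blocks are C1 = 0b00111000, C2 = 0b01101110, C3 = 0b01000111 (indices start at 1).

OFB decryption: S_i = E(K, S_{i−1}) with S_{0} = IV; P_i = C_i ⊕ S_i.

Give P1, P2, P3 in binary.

P1 = 0b10100100, P2 = 0b11100010, P3 = 0b00111011

P1: S = E(K, 0b10101100) = 0b10011100; 0b00111000 ⊕ 0b10011100 = 0b10100100.
P2: S = E(K, 0b10011100) = 0b10001100; 0b01101110 ⊕ 0b10001100 = 0b11100010.
P3: S = E(K, 0b10001100) = 0b01111100; 0b01000111 ⊕ 0b01111100 = 0b00111011.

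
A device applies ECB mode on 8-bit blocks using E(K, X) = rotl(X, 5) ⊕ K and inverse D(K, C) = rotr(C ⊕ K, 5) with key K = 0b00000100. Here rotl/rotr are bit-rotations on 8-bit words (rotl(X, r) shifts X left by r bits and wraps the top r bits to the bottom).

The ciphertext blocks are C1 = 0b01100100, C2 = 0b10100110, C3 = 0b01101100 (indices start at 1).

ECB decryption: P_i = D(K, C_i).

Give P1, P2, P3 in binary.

P1: D(K, 0b01100100) = 0b00000011.
P2: D(K, 0b10100110) = 0b00010101.
P3: D(K, 0b01101100) = 0b01000011.

P1 = 0b00000011, P2 = 0b00010101, P3 = 0b01000011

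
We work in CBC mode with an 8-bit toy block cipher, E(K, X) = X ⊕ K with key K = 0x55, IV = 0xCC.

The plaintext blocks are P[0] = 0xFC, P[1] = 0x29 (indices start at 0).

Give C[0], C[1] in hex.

C[0] = 0x65, C[1] = 0x19

CBC encryption: C_i = E(K, P_i ⊕ C_{i−1}), with C_{−1} = IV.
C[0]: P[0] ⊕ 0xCC = 0x30; E(K, 0x30) = 0x65.
C[1]: P[1] ⊕ 0x65 = 0x4C; E(K, 0x4C) = 0x19.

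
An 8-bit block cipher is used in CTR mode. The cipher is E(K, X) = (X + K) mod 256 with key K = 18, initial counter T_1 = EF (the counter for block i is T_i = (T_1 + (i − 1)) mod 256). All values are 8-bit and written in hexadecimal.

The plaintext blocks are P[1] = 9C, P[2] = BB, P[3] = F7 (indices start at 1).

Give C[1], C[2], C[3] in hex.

CTR encryption: S_i = E(K, T_i) where T_i is the counter for block i; C_i = P_i ⊕ S_i.
C[1]: T = EF, S = E(K, T) = 07; 9C ⊕ 07 = 9B.
C[2]: T = F0, S = E(K, T) = 08; BB ⊕ 08 = B3.
C[3]: T = F1, S = E(K, T) = 09; F7 ⊕ 09 = FE.

C[1] = 9B, C[2] = B3, C[3] = FE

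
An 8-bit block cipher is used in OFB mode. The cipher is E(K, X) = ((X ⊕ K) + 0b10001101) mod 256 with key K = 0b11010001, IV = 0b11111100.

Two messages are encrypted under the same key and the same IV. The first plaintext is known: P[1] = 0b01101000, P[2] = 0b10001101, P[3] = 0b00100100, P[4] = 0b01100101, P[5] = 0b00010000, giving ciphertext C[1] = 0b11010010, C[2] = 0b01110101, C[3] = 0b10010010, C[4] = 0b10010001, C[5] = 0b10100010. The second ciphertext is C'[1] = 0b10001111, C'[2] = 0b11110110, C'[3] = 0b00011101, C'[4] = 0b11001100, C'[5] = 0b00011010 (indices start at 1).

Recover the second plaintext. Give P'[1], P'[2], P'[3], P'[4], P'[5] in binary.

P'[1] = 0b00110101, P'[2] = 0b00001110, P'[3] = 0b10101011, P'[4] = 0b00111000, P'[5] = 0b10101000

In OFB with a reused IV, both messages share the same keystream S_i, so C_i ⊕ C'_i = P_i ⊕ P'_i and thus P'_i = P_i ⊕ C_i ⊕ C'_i.
P'[1]: 0b01101000 ⊕ 0b11010010 ⊕ 0b10001111 = 0b00110101.
P'[2]: 0b10001101 ⊕ 0b01110101 ⊕ 0b11110110 = 0b00001110.
P'[3]: 0b00100100 ⊕ 0b10010010 ⊕ 0b00011101 = 0b10101011.
P'[4]: 0b01100101 ⊕ 0b10010001 ⊕ 0b11001100 = 0b00111000.
P'[5]: 0b00010000 ⊕ 0b10100010 ⊕ 0b00011010 = 0b10101000.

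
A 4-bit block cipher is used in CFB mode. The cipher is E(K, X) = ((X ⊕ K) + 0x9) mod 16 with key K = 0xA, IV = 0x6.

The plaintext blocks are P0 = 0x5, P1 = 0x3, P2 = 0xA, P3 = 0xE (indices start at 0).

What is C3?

C3 = 0x2

CFB encryption: C_i = P_i ⊕ E(K, C_{i−1}), with C_{−1} = IV.
C0: E(K, 0x6) = 0x5; 0x5 ⊕ 0x5 = 0x0.
C1: E(K, 0x0) = 0x3; 0x3 ⊕ 0x3 = 0x0.
C2: E(K, 0x0) = 0x3; 0xA ⊕ 0x3 = 0x9.
C3: E(K, 0x9) = 0xC; 0xE ⊕ 0xC = 0x2.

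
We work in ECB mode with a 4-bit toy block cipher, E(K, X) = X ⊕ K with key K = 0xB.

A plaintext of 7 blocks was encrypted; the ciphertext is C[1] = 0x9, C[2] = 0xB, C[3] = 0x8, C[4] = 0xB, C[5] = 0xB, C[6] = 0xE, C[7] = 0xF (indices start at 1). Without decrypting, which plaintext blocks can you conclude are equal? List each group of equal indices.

P[2] = P[4] = P[5]

ECB encrypts each block independently with the same key, so equal ciphertext blocks imply equal plaintext blocks.
C[2] = C[4] = C[5] = 0xB, so P[2] = P[4] = P[5].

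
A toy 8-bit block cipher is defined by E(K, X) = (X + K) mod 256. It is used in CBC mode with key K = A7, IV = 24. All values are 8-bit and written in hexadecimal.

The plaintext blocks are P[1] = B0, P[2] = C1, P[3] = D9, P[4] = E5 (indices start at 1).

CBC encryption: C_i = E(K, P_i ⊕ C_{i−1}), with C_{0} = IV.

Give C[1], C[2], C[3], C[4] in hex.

C[1]: P[1] ⊕ 24 = 94; E(K, 94) = 3B.
C[2]: P[2] ⊕ 3B = FA; E(K, FA) = A1.
C[3]: P[3] ⊕ A1 = 78; E(K, 78) = 1F.
C[4]: P[4] ⊕ 1F = FA; E(K, FA) = A1.

C[1] = 3B, C[2] = A1, C[3] = 1F, C[4] = A1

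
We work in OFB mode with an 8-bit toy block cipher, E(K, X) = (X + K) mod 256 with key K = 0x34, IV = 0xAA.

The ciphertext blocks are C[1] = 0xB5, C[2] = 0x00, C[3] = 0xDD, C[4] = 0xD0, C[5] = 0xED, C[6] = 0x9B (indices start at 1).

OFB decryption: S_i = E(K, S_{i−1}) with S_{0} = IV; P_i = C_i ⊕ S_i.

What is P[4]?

P[4] = 0xAA

P[1]: S = E(K, 0xAA) = 0xDE; 0xB5 ⊕ 0xDE = 0x6B.
P[2]: S = E(K, 0xDE) = 0x12; 0x00 ⊕ 0x12 = 0x12.
P[3]: S = E(K, 0x12) = 0x46; 0xDD ⊕ 0x46 = 0x9B.
P[4]: S = E(K, 0x46) = 0x7A; 0xD0 ⊕ 0x7A = 0xAA.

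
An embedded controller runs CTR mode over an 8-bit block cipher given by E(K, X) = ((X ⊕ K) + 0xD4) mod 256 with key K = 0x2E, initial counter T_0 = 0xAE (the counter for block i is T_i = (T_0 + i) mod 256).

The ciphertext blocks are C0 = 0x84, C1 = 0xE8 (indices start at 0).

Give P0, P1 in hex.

CTR decryption: S_i = E(K, T_i) where T_i is the counter for block i; P_i = C_i ⊕ S_i.
P0: T = 0xAE, S = E(K, T) = 0x54; 0x84 ⊕ 0x54 = 0xD0.
P1: T = 0xAF, S = E(K, T) = 0x55; 0xE8 ⊕ 0x55 = 0xBD.

P0 = 0xD0, P1 = 0xBD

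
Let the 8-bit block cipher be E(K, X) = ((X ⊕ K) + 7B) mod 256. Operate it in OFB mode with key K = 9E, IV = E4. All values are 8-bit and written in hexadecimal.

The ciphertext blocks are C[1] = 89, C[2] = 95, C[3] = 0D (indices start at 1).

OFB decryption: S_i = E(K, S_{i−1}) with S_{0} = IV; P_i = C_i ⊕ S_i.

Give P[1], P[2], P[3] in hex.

P[1] = 7C, P[2] = 73, P[3] = FE

P[1]: S = E(K, E4) = F5; 89 ⊕ F5 = 7C.
P[2]: S = E(K, F5) = E6; 95 ⊕ E6 = 73.
P[3]: S = E(K, E6) = F3; 0D ⊕ F3 = FE.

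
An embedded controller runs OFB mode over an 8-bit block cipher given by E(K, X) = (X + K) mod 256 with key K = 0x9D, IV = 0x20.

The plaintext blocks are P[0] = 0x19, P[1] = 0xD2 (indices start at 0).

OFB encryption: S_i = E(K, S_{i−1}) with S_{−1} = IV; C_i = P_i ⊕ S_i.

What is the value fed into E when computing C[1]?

0xBD

C[0]: S = E(K, 0x20) = 0xBD; 0x19 ⊕ 0xBD = 0xA4.
C[1]: S = E(K, 0xBD) = 0x5A; 0xD2 ⊕ 0x5A = 0x88.
So the input to E for block [1] is 0xBD.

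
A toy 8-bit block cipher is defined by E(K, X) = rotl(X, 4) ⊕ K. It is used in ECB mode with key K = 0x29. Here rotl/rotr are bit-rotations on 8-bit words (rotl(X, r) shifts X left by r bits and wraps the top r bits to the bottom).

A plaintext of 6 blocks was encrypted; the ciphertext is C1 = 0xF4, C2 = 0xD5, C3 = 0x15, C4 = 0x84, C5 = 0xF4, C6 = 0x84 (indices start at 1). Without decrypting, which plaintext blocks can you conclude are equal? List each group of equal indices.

ECB encrypts each block independently with the same key, so equal ciphertext blocks imply equal plaintext blocks.
C1 = C5 = 0xF4, so P1 = P5.
C4 = C6 = 0x84, so P4 = P6.

P1 = P5; P4 = P6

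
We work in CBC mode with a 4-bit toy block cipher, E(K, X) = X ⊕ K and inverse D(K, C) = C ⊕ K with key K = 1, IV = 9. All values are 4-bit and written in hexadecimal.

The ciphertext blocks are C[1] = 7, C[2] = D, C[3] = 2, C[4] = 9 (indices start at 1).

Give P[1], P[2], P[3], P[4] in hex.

CBC decryption: P_i = D(K, C_i) ⊕ C_{i−1}, with C_{0} = IV.
P[1]: D(K, 7) = 6; 6 ⊕ 9 = F.
P[2]: D(K, D) = C; C ⊕ 7 = B.
P[3]: D(K, 2) = 3; 3 ⊕ D = E.
P[4]: D(K, 9) = 8; 8 ⊕ 2 = A.

P[1] = F, P[2] = B, P[3] = E, P[4] = A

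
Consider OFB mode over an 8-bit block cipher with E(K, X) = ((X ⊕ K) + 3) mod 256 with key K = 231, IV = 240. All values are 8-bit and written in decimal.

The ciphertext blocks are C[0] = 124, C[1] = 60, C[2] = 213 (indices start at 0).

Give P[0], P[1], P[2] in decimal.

P[0] = 102, P[1] = 60, P[2] = 63

OFB decryption: S_i = E(K, S_{i−1}) with S_{−1} = IV; P_i = C_i ⊕ S_i.
P[0]: S = E(K, 240) = 26; 124 ⊕ 26 = 102.
P[1]: S = E(K, 26) = 0; 60 ⊕ 0 = 60.
P[2]: S = E(K, 0) = 234; 213 ⊕ 234 = 63.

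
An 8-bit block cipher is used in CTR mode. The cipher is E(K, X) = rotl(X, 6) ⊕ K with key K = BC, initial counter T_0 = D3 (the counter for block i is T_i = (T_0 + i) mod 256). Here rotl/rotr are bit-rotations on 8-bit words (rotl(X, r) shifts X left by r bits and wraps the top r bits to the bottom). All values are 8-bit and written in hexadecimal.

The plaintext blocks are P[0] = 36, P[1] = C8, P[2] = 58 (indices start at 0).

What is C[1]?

C[1] = 41

CTR encryption: S_i = E(K, T_i) where T_i is the counter for block i; C_i = P_i ⊕ S_i.
C[0]: T = D3, S = E(K, T) = 48; 36 ⊕ 48 = 7E.
C[1]: T = D4, S = E(K, T) = 89; C8 ⊕ 89 = 41.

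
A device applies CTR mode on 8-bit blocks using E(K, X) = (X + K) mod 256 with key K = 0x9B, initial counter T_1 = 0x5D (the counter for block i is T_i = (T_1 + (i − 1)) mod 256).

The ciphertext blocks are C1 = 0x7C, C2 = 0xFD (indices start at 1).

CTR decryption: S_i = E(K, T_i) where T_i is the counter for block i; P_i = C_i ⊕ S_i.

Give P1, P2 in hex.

P1 = 0x84, P2 = 0x04

P1: T = 0x5D, S = E(K, T) = 0xF8; 0x7C ⊕ 0xF8 = 0x84.
P2: T = 0x5E, S = E(K, T) = 0xF9; 0xFD ⊕ 0xF9 = 0x04.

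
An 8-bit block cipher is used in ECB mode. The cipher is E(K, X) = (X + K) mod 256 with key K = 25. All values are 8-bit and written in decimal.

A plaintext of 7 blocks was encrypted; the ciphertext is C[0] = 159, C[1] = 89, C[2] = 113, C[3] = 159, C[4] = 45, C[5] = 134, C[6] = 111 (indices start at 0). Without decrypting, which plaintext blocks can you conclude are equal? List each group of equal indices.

P[0] = P[3]

ECB encrypts each block independently with the same key, so equal ciphertext blocks imply equal plaintext blocks.
C[0] = C[3] = 159, so P[0] = P[3].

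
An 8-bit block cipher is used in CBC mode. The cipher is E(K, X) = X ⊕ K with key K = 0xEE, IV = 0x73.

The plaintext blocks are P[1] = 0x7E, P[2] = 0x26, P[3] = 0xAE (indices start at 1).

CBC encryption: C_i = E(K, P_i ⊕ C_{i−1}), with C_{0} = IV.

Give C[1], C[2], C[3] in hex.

C[1]: P[1] ⊕ 0x73 = 0x0D; E(K, 0x0D) = 0xE3.
C[2]: P[2] ⊕ 0xE3 = 0xC5; E(K, 0xC5) = 0x2B.
C[3]: P[3] ⊕ 0x2B = 0x85; E(K, 0x85) = 0x6B.

C[1] = 0xE3, C[2] = 0x2B, C[3] = 0x6B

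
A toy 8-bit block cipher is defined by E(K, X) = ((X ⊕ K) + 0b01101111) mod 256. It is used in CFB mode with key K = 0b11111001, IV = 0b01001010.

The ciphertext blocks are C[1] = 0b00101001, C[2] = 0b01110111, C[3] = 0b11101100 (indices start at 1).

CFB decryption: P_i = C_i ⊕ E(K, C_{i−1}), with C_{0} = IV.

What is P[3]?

P[3]: E(K, 0b01110111) = 0b11111101; 0b11101100 ⊕ 0b11111101 = 0b00010001.

P[3] = 0b00010001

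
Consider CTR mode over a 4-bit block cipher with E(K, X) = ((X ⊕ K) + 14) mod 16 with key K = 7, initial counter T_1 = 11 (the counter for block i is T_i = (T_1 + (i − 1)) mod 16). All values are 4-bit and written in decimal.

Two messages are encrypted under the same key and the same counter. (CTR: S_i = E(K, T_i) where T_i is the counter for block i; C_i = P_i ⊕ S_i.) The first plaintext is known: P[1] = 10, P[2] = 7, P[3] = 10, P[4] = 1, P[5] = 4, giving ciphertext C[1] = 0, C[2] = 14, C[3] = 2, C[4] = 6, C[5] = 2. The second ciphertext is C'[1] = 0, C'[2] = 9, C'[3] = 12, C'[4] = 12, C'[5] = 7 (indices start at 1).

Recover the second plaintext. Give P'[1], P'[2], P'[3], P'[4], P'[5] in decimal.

P'[1] = 10, P'[2] = 0, P'[3] = 4, P'[4] = 11, P'[5] = 1

In CTR with a reused counter, both messages share the same keystream S_i, so C_i ⊕ C'_i = P_i ⊕ P'_i and thus P'_i = P_i ⊕ C_i ⊕ C'_i.
P'[1]: 10 ⊕ 0 ⊕ 0 = 10.
P'[2]: 7 ⊕ 14 ⊕ 9 = 0.
P'[3]: 10 ⊕ 2 ⊕ 12 = 4.
P'[4]: 1 ⊕ 6 ⊕ 12 = 11.
P'[5]: 4 ⊕ 2 ⊕ 7 = 1.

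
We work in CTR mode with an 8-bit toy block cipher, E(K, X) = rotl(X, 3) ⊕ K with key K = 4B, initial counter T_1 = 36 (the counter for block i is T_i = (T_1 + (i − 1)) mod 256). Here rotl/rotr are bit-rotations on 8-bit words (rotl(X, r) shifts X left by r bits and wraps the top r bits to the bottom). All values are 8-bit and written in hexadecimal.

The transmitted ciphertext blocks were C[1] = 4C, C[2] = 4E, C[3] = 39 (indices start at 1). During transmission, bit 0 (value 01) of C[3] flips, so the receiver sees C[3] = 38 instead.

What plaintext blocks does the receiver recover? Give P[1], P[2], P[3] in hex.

CTR decryption: S_i = E(K, T_i) where T_i is the counter for block i; P_i = C_i ⊕ S_i.
Only C[3] changed, to 38. In CTR, a change in C_i flips the same bit in P_i only; the keystream is unaffected. Decrypting the received ciphertext:
P[1]: T = 36, S = E(K, T) = FA; 4C ⊕ FA = B6.
P[2]: T = 37, S = E(K, T) = F2; 4E ⊕ F2 = BC.
P[3]: T = 38, S = E(K, T) = 8A; 38 ⊕ 8A = B2.
Blocks that differ from the original plaintext: P[3].

P[1] = B6, P[2] = BC, P[3] = B2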